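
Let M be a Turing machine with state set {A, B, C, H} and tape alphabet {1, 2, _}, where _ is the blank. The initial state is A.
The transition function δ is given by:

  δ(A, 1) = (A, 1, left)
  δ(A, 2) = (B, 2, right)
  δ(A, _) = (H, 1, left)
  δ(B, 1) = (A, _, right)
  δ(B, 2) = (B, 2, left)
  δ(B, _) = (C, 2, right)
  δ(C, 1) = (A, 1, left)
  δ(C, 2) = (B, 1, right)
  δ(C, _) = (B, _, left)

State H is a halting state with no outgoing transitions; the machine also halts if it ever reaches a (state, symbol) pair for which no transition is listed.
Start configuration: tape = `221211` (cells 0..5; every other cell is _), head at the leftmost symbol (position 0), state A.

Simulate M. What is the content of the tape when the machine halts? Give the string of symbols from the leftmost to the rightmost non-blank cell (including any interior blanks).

2_2_211

state=A head=0 tape=_[2]21211   (A,2)→(B,2,right)
state=B head=1 tape=_2[2]1211   (B,2)→(B,2,left)
state=B head=0 tape=_[2]21211   (B,2)→(B,2,left)
state=B head=-1 tape=[_]221211   (B,_)→(C,2,right)
state=C head=0 tape=2[2]21211   (C,2)→(B,1,right)
state=B head=1 tape=21[2]1211   (B,2)→(B,2,left)
state=B head=0 tape=2[1]21211   (B,1)→(A,_,right)
state=A head=1 tape=2_[2]1211   (A,2)→(B,2,right)
state=B head=2 tape=2_2[1]211   (B,1)→(A,_,right)
state=A head=3 tape=2_2_[2]11   (A,2)→(B,2,right)
state=B head=4 tape=2_2_2[1]1   (B,1)→(A,_,right)
state=A head=5 tape=2_2_2_[1]   (A,1)→(A,1,left)
state=A head=4 tape=2_2_2[_]1   (A,_)→(H,1,left)
state=H head=3 tape=2_2_[2]11
The non-blank tape span at halt is 2_2_211.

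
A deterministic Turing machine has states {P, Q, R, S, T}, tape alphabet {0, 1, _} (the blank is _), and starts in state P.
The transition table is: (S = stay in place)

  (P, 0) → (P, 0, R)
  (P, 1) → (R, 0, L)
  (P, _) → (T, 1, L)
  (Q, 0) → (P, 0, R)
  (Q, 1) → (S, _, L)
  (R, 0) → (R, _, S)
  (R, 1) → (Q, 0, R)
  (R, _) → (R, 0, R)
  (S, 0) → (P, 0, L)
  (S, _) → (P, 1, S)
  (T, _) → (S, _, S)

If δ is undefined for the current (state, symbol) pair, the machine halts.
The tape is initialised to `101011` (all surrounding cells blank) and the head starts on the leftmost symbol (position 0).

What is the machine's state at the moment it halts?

state=P head=0 tape=_[1]01011_   (P,1)→(R,0,L)
state=R head=-1 tape=[_]001011_   (R,_)→(R,0,R)
state=R head=0 tape=0[0]01011_   (R,0)→(R,_,S)
state=R head=0 tape=0[_]01011_   (R,_)→(R,0,R)
state=R head=1 tape=00[0]1011_   (R,0)→(R,_,S)
state=R head=1 tape=00[_]1011_   (R,_)→(R,0,R)
state=R head=2 tape=000[1]011_   (R,1)→(Q,0,R)
state=Q head=3 tape=0000[0]11_   (Q,0)→(P,0,R)
state=P head=4 tape=00000[1]1_   (P,1)→(R,0,L)
state=R head=3 tape=0000[0]01_   (R,0)→(R,_,S)
state=R head=3 tape=0000[_]01_   (R,_)→(R,0,R)
state=R head=4 tape=00000[0]1_   (R,0)→(R,_,S)
state=R head=4 tape=00000[_]1_   (R,_)→(R,0,R)
state=R head=5 tape=000000[1]_   (R,1)→(Q,0,R)
state=Q head=6 tape=0000000[_]
No transition is defined for (Q, _); M halts in state Q.

Q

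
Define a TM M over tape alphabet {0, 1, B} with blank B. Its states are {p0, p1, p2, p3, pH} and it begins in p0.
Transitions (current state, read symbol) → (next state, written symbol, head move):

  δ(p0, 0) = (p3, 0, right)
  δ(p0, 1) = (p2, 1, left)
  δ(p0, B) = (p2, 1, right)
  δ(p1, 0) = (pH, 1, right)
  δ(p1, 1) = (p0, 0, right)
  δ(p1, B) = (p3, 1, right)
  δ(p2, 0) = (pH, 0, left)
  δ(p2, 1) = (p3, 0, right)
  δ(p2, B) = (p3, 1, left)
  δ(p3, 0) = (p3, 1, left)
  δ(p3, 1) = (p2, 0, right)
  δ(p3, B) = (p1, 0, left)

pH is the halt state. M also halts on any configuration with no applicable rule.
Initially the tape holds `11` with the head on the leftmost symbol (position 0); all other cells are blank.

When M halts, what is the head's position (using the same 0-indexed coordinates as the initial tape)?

3

p0 | BBBBB[1]1BB   read 1 → write 1, move left, go to p2
p2 | BBBB[B]11BB   read B → write 1, move left, go to p3
p3 | BBB[B]111BB   read B → write 0, move left, go to p1
p1 | BB[B]0111BB   read B → write 1, move right, go to p3
p3 | BB1[0]111BB   read 0 → write 1, move left, go to p3
p3 | BB[1]1111BB   read 1 → write 0, move right, go to p2
p2 | BB0[1]111BB   read 1 → write 0, move right, go to p3
p3 | BB00[1]11BB   read 1 → write 0, move right, go to p2
p2 | BB000[1]1BB   read 1 → write 0, move right, go to p3
p3 | BB0000[1]BB   read 1 → write 0, move right, go to p2
p2 | BB00000[B]B   read B → write 1, move left, go to p3
p3 | BB0000[0]1B   read 0 → write 1, move left, go to p3
p3 | BB000[0]11B   read 0 → write 1, move left, go to p3
p3 | BB00[0]111B   read 0 → write 1, move left, go to p3
p3 | BB0[0]1111B   read 0 → write 1, move left, go to p3
p3 | BB[0]11111B   read 0 → write 1, move left, go to p3
p3 | B[B]111111B   read B → write 0, move left, go to p1
p1 | [B]0111111B   read B → write 1, move right, go to p3
p3 | 1[0]111111B   read 0 → write 1, move left, go to p3
p3 | [1]1111111B   read 1 → write 0, move right, go to p2
p2 | 0[1]111111B   read 1 → write 0, move right, go to p3
p3 | 00[1]11111B   read 1 → write 0, move right, go to p2
p2 | 000[1]1111B   read 1 → write 0, move right, go to p3
p3 | 0000[1]111B   read 1 → write 0, move right, go to p2
p2 | 00000[1]11B   read 1 → write 0, move right, go to p3
p3 | 000000[1]1B   read 1 → write 0, move right, go to p2
p2 | 0000000[1]B   read 1 → write 0, move right, go to p3
p3 | 00000000[B]   read B → write 0, move left, go to p1
p1 | 0000000[0]0   read 0 → write 1, move right, go to pH
pH | 00000001[0]
At halt the head is at cell 3.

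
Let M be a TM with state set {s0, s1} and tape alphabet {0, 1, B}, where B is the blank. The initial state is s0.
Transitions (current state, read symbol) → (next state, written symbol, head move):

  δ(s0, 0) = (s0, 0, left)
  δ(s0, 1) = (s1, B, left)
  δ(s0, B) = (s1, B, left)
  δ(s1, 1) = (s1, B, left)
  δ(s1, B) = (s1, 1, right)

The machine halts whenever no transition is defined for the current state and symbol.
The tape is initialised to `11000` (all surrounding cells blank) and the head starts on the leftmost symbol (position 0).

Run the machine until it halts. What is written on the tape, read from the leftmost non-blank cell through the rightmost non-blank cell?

state=s0 head=0 tape=BB[1]1000   (s0,1)→(s1,B,left)
state=s1 head=-1 tape=B[B]B1000   (s1,B)→(s1,1,right)
state=s1 head=0 tape=B1[B]1000   (s1,B)→(s1,1,right)
state=s1 head=1 tape=B11[1]000   (s1,1)→(s1,B,left)
state=s1 head=0 tape=B1[1]B000   (s1,1)→(s1,B,left)
state=s1 head=-1 tape=B[1]BB000   (s1,1)→(s1,B,left)
state=s1 head=-2 tape=[B]BBB000   (s1,B)→(s1,1,right)
state=s1 head=-1 tape=1[B]BB000   (s1,B)→(s1,1,right)
state=s1 head=0 tape=11[B]B000   (s1,B)→(s1,1,right)
state=s1 head=1 tape=111[B]000   (s1,B)→(s1,1,right)
state=s1 head=2 tape=1111[0]00
The non-blank tape span at halt is 1111000.

1111000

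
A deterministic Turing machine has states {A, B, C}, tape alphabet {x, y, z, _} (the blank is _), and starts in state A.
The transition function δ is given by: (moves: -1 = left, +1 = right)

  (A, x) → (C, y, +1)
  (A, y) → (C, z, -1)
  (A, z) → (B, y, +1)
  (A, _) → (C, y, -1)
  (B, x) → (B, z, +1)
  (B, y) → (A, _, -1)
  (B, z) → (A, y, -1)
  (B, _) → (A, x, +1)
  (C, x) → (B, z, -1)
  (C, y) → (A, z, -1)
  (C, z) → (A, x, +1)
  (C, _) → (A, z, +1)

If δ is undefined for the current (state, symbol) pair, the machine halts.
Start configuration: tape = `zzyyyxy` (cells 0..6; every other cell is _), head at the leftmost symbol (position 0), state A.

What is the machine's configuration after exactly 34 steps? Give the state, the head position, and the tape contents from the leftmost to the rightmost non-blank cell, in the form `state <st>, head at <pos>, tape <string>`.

state=A head=0 tape=___[z]zyyyxy   (A,z)→(B,y,+1)
state=B head=1 tape=___y[z]yyyxy   (B,z)→(A,y,-1)
state=A head=0 tape=___[y]yyyyxy   (A,y)→(C,z,-1)
state=C head=-1 tape=__[_]zyyyyxy   (C,_)→(A,z,+1)
state=A head=0 tape=__z[z]yyyyxy   (A,z)→(B,y,+1)
state=B head=1 tape=__zy[y]yyyxy   (B,y)→(A,_,-1)
state=A head=0 tape=__z[y]_yyyxy   (A,y)→(C,z,-1)
state=C head=-1 tape=__[z]z_yyyxy   (C,z)→(A,x,+1)
state=A head=0 tape=__x[z]_yyyxy   (A,z)→(B,y,+1)
state=B head=1 tape=__xy[_]yyyxy   (B,_)→(A,x,+1)
state=A head=2 tape=__xyx[y]yyxy   (A,y)→(C,z,-1)
state=C head=1 tape=__xy[x]zyyxy   (C,x)→(B,z,-1)
state=B head=0 tape=__x[y]zzyyxy   (B,y)→(A,_,-1)
state=A head=-1 tape=__[x]_zzyyxy   (A,x)→(C,y,+1)
state=C head=0 tape=__y[_]zzyyxy   (C,_)→(A,z,+1)
state=A head=1 tape=__yz[z]zyyxy   (A,z)→(B,y,+1)
state=B head=2 tape=__yzy[z]yyxy   (B,z)→(A,y,-1)
state=A head=1 tape=__yz[y]yyyxy   (A,y)→(C,z,-1)
state=C head=0 tape=__y[z]zyyyxy   (C,z)→(A,x,+1)
state=A head=1 tape=__yx[z]yyyxy   (A,z)→(B,y,+1)
state=B head=2 tape=__yxy[y]yyxy   (B,y)→(A,_,-1)
state=A head=1 tape=__yx[y]_yyxy   (A,y)→(C,z,-1)
state=C head=0 tape=__y[x]z_yyxy   (C,x)→(B,z,-1)
state=B head=-1 tape=__[y]zz_yyxy   (B,y)→(A,_,-1)
state=A head=-2 tape=_[_]_zz_yyxy   (A,_)→(C,y,-1)
state=C head=-3 tape=[_]y_zz_yyxy   (C,_)→(A,z,+1)
state=A head=-2 tape=z[y]_zz_yyxy   (A,y)→(C,z,-1)
state=C head=-3 tape=[z]z_zz_yyxy   (C,z)→(A,x,+1)
state=A head=-2 tape=x[z]_zz_yyxy   (A,z)→(B,y,+1)
state=B head=-1 tape=xy[_]zz_yyxy   (B,_)→(A,x,+1)
state=A head=0 tape=xyx[z]z_yyxy   (A,z)→(B,y,+1)
state=B head=1 tape=xyxy[z]_yyxy   (B,z)→(A,y,-1)
state=A head=0 tape=xyx[y]y_yyxy   (A,y)→(C,z,-1)
state=C head=-1 tape=xy[x]zy_yyxy   (C,x)→(B,z,-1)
state=B head=-2 tape=x[y]zzy_yyxy
After 34 steps: state B, head at -2, tape xyzzy_yyxy.

state B, head at -2, tape xyzzy_yyxy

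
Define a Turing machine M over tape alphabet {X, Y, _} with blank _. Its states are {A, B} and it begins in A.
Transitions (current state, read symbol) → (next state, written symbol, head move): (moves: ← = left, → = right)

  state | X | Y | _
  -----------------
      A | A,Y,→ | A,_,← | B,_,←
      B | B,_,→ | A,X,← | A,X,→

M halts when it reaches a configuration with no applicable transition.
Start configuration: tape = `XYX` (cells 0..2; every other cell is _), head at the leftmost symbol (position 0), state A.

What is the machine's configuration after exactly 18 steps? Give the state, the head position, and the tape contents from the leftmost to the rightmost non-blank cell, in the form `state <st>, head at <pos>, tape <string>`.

state=A head=0 tape=__[X]YX_   (A,X)→(A,Y,→)
state=A head=1 tape=__Y[Y]X_   (A,Y)→(A,_,←)
state=A head=0 tape=__[Y]_X_   (A,Y)→(A,_,←)
state=A head=-1 tape=_[_]__X_   (A,_)→(B,_,←)
state=B head=-2 tape=[_]___X_   (B,_)→(A,X,→)
state=A head=-1 tape=X[_]__X_   (A,_)→(B,_,←)
state=B head=-2 tape=[X]___X_   (B,X)→(B,_,→)
state=B head=-1 tape=_[_]__X_   (B,_)→(A,X,→)
state=A head=0 tape=_X[_]_X_   (A,_)→(B,_,←)
state=B head=-1 tape=_[X]__X_   (B,X)→(B,_,→)
state=B head=0 tape=__[_]_X_   (B,_)→(A,X,→)
state=A head=1 tape=__X[_]X_   (A,_)→(B,_,←)
state=B head=0 tape=__[X]_X_   (B,X)→(B,_,→)
state=B head=1 tape=___[_]X_   (B,_)→(A,X,→)
state=A head=2 tape=___X[X]_   (A,X)→(A,Y,→)
state=A head=3 tape=___XY[_]   (A,_)→(B,_,←)
state=B head=2 tape=___X[Y]_   (B,Y)→(A,X,←)
state=A head=1 tape=___[X]X_   (A,X)→(A,Y,→)
state=A head=2 tape=___Y[X]_
After 18 steps: state A, head at 2, tape YX.

state A, head at 2, tape YX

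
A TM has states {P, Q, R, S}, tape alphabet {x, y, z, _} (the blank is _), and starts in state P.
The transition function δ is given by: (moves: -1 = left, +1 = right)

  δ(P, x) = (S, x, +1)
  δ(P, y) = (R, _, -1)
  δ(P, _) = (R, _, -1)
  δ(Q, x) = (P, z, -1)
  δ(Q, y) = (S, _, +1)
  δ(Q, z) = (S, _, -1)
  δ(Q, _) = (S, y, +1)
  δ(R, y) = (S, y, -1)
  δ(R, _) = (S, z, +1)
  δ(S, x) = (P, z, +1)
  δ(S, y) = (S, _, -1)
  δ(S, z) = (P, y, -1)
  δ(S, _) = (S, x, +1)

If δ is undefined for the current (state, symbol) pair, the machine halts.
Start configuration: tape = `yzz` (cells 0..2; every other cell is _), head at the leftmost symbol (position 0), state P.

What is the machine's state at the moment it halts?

R

P | _[y]zz   read y → write _, move -1, go to R
R | [_]_zz   read _ → write z, move +1, go to S
S | z[_]zz   read _ → write x, move +1, go to S
S | zx[z]z   read z → write y, move -1, go to P
P | z[x]yz   read x → write x, move +1, go to S
S | zx[y]z   read y → write _, move -1, go to S
S | z[x]_z   read x → write z, move +1, go to P
P | zz[_]z   read _ → write _, move -1, go to R
R | z[z]_z
No transition is defined for (R, z); M halts in state R.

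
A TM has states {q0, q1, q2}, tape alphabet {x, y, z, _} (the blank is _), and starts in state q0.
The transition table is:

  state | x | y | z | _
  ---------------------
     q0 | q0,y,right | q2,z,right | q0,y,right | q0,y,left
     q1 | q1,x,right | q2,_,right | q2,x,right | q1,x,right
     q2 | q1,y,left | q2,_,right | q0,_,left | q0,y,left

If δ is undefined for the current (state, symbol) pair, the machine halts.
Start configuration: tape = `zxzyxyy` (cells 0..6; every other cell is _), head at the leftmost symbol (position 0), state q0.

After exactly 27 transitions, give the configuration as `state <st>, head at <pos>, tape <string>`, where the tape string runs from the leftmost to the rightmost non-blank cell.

state q2, head at 9, tape yyyyyz

state=q0 head=0 tape=[z]xzyxyy___   (q0,z)→(q0,y,right)
state=q0 head=1 tape=y[x]zyxyy___   (q0,x)→(q0,y,right)
state=q0 head=2 tape=yy[z]yxyy___   (q0,z)→(q0,y,right)
state=q0 head=3 tape=yyy[y]xyy___   (q0,y)→(q2,z,right)
state=q2 head=4 tape=yyyz[x]yy___   (q2,x)→(q1,y,left)
state=q1 head=3 tape=yyy[z]yyy___   (q1,z)→(q2,x,right)
state=q2 head=4 tape=yyyx[y]yy___   (q2,y)→(q2,_,right)
state=q2 head=5 tape=yyyx_[y]y___   (q2,y)→(q2,_,right)
state=q2 head=6 tape=yyyx__[y]___   (q2,y)→(q2,_,right)
state=q2 head=7 tape=yyyx___[_]__   (q2,_)→(q0,y,left)
state=q0 head=6 tape=yyyx__[_]y__   (q0,_)→(q0,y,left)
state=q0 head=5 tape=yyyx_[_]yy__   (q0,_)→(q0,y,left)
state=q0 head=4 tape=yyyx[_]yyy__   (q0,_)→(q0,y,left)
state=q0 head=3 tape=yyy[x]yyyy__   (q0,x)→(q0,y,right)
state=q0 head=4 tape=yyyy[y]yyy__   (q0,y)→(q2,z,right)
state=q2 head=5 tape=yyyyz[y]yy__   (q2,y)→(q2,_,right)
state=q2 head=6 tape=yyyyz_[y]y__   (q2,y)→(q2,_,right)
state=q2 head=7 tape=yyyyz__[y]__   (q2,y)→(q2,_,right)
state=q2 head=8 tape=yyyyz___[_]_   (q2,_)→(q0,y,left)
state=q0 head=7 tape=yyyyz__[_]y_   (q0,_)→(q0,y,left)
state=q0 head=6 tape=yyyyz_[_]yy_   (q0,_)→(q0,y,left)
state=q0 head=5 tape=yyyyz[_]yyy_   (q0,_)→(q0,y,left)
state=q0 head=4 tape=yyyy[z]yyyy_   (q0,z)→(q0,y,right)
state=q0 head=5 tape=yyyyy[y]yyy_   (q0,y)→(q2,z,right)
state=q2 head=6 tape=yyyyyz[y]yy_   (q2,y)→(q2,_,right)
state=q2 head=7 tape=yyyyyz_[y]y_   (q2,y)→(q2,_,right)
state=q2 head=8 tape=yyyyyz__[y]_   (q2,y)→(q2,_,right)
state=q2 head=9 tape=yyyyyz___[_]
After 27 steps: state q2, head at 9, tape yyyyyz.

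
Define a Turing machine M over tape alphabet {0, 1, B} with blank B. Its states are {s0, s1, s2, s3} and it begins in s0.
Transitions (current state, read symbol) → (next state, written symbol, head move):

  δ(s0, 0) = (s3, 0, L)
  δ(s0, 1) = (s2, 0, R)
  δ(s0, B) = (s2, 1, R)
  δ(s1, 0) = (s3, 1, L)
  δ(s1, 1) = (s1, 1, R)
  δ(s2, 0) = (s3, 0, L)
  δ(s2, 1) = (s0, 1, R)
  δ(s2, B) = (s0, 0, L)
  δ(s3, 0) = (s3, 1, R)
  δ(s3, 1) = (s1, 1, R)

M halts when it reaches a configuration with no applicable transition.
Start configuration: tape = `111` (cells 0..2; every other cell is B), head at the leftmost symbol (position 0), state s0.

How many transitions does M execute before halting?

12

state=s0 head=0 tape=[1]11BB   (s0,1)→(s2,0,R)
state=s2 head=1 tape=0[1]1BB   (s2,1)→(s0,1,R)
state=s0 head=2 tape=01[1]BB   (s0,1)→(s2,0,R)
state=s2 head=3 tape=010[B]B   (s2,B)→(s0,0,L)
state=s0 head=2 tape=01[0]0B   (s0,0)→(s3,0,L)
state=s3 head=1 tape=0[1]00B   (s3,1)→(s1,1,R)
state=s1 head=2 tape=01[0]0B   (s1,0)→(s3,1,L)
state=s3 head=1 tape=0[1]10B   (s3,1)→(s1,1,R)
state=s1 head=2 tape=01[1]0B   (s1,1)→(s1,1,R)
state=s1 head=3 tape=011[0]B   (s1,0)→(s3,1,L)
state=s3 head=2 tape=01[1]1B   (s3,1)→(s1,1,R)
state=s1 head=3 tape=011[1]B   (s1,1)→(s1,1,R)
state=s1 head=4 tape=0111[B]
M halts after 12 transitions.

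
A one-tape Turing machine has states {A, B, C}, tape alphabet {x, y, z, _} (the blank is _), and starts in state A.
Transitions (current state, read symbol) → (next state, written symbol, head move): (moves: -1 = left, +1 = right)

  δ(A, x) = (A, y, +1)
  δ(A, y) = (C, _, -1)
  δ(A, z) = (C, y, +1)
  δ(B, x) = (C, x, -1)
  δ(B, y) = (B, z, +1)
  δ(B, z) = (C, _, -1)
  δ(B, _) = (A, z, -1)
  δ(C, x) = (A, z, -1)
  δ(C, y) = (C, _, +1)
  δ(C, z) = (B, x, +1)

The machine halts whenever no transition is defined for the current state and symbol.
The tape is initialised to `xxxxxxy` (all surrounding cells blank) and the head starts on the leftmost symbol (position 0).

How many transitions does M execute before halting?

8

A | [x]xxxxxy   read x → write y, move +1, go to A
A | y[x]xxxxy   read x → write y, move +1, go to A
A | yy[x]xxxy   read x → write y, move +1, go to A
A | yyy[x]xxy   read x → write y, move +1, go to A
A | yyyy[x]xy   read x → write y, move +1, go to A
A | yyyyy[x]y   read x → write y, move +1, go to A
A | yyyyyy[y]   read y → write _, move -1, go to C
C | yyyyy[y]_   read y → write _, move +1, go to C
C | yyyyy_[_]
M halts after 8 transitions.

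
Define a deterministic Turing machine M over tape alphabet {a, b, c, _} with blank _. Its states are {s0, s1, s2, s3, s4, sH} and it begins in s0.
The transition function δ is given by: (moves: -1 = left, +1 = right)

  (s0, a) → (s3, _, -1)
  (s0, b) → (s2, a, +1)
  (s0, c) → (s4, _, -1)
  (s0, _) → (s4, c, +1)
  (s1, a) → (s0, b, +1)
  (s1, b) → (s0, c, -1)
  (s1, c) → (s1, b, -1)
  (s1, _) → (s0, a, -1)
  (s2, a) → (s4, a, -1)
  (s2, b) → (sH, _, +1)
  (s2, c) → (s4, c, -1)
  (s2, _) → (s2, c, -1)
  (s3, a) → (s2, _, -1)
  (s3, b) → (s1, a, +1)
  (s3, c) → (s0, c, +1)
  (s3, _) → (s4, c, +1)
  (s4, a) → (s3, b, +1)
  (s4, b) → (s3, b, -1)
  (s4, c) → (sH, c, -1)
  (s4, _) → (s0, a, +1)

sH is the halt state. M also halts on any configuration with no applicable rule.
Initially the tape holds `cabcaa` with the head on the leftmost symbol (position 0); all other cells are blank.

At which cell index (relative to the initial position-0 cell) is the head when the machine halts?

4

s0 | _[c]abcaa   read c → write _, move -1, go to s4
s4 | [_]_abcaa   read _ → write a, move +1, go to s0
s0 | a[_]abcaa   read _ → write c, move +1, go to s4
s4 | ac[a]bcaa   read a → write b, move +1, go to s3
s3 | acb[b]caa   read b → write a, move +1, go to s1
s1 | acba[c]aa   read c → write b, move -1, go to s1
s1 | acb[a]baa   read a → write b, move +1, go to s0
s0 | acbb[b]aa   read b → write a, move +1, go to s2
s2 | acbba[a]a   read a → write a, move -1, go to s4
s4 | acbb[a]aa   read a → write b, move +1, go to s3
s3 | acbbb[a]a   read a → write _, move -1, go to s2
s2 | acbb[b]_a   read b → write _, move +1, go to sH
sH | acbb_[_]a
At halt the head is at cell 4.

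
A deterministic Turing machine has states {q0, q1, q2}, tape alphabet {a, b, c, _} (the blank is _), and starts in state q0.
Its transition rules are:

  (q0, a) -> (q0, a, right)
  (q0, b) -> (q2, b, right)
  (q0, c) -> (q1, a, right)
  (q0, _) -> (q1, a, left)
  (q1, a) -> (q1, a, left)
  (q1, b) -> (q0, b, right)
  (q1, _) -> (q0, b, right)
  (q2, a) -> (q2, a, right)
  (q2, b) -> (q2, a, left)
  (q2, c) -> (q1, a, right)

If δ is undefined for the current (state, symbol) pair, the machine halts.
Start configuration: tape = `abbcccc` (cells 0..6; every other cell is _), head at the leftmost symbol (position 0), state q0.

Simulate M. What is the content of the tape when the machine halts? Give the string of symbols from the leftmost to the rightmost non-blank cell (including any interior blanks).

aaaaccc

q0 | [a]bbcccc   read a → write a, move right, go to q0
q0 | a[b]bcccc   read b → write b, move right, go to q2
q2 | ab[b]cccc   read b → write a, move left, go to q2
q2 | a[b]acccc   read b → write a, move left, go to q2
q2 | [a]aacccc   read a → write a, move right, go to q2
q2 | a[a]acccc   read a → write a, move right, go to q2
q2 | aa[a]cccc   read a → write a, move right, go to q2
q2 | aaa[c]ccc   read c → write a, move right, go to q1
q1 | aaaa[c]cc
The non-blank tape span at halt is aaaaccc.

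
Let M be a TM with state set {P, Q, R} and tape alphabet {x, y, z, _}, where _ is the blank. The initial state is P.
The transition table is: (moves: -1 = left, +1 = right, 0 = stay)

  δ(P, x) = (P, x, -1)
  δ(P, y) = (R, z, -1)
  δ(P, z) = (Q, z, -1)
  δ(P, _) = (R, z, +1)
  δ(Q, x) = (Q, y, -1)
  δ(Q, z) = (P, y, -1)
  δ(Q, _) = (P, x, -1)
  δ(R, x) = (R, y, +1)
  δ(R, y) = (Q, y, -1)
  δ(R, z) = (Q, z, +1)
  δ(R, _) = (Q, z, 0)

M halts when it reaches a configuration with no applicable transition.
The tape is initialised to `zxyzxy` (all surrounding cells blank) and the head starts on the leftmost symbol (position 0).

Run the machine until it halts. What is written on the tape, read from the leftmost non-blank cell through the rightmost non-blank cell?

state=P head=0 tape=____[z]xyzxy   (P,z)→(Q,z,-1)
state=Q head=-1 tape=___[_]zxyzxy   (Q,_)→(P,x,-1)
state=P head=-2 tape=__[_]xzxyzxy   (P,_)→(R,z,+1)
state=R head=-1 tape=__z[x]zxyzxy   (R,x)→(R,y,+1)
state=R head=0 tape=__zy[z]xyzxy   (R,z)→(Q,z,+1)
state=Q head=1 tape=__zyz[x]yzxy   (Q,x)→(Q,y,-1)
state=Q head=0 tape=__zy[z]yyzxy   (Q,z)→(P,y,-1)
state=P head=-1 tape=__z[y]yyyzxy   (P,y)→(R,z,-1)
state=R head=-2 tape=__[z]zyyyzxy   (R,z)→(Q,z,+1)
state=Q head=-1 tape=__z[z]yyyzxy   (Q,z)→(P,y,-1)
state=P head=-2 tape=__[z]yyyyzxy   (P,z)→(Q,z,-1)
state=Q head=-3 tape=_[_]zyyyyzxy   (Q,_)→(P,x,-1)
state=P head=-4 tape=[_]xzyyyyzxy   (P,_)→(R,z,+1)
state=R head=-3 tape=z[x]zyyyyzxy   (R,x)→(R,y,+1)
state=R head=-2 tape=zy[z]yyyyzxy   (R,z)→(Q,z,+1)
state=Q head=-1 tape=zyz[y]yyyzxy
The non-blank tape span at halt is zyzyyyyzxy.

zyzyyyyzxy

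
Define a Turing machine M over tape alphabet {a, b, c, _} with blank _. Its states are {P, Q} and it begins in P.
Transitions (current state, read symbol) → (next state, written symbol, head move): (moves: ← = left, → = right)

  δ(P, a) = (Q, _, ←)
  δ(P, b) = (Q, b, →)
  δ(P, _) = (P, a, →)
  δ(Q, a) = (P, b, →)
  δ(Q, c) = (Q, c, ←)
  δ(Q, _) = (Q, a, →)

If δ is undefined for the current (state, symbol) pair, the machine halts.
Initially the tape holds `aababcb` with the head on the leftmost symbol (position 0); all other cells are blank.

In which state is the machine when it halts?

P | _[a]ababcb   read a → write _, move ←, go to Q
Q | [_]_ababcb   read _ → write a, move →, go to Q
Q | a[_]ababcb   read _ → write a, move →, go to Q
Q | aa[a]babcb   read a → write b, move →, go to P
P | aab[b]abcb   read b → write b, move →, go to Q
Q | aabb[a]bcb   read a → write b, move →, go to P
P | aabbb[b]cb   read b → write b, move →, go to Q
Q | aabbbb[c]b   read c → write c, move ←, go to Q
Q | aabbb[b]cb
No transition is defined for (Q, b); M halts in state Q.

Q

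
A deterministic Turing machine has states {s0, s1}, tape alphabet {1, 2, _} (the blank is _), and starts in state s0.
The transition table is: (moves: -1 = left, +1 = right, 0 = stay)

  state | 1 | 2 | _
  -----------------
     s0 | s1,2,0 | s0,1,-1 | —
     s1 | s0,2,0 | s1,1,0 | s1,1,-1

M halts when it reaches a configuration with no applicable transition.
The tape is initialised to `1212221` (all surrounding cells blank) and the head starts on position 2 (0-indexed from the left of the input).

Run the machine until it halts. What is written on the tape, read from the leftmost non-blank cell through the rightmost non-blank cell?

1112221

s0 | _12[1]2221   read 1 → write 2, move 0, go to s1
s1 | _12[2]2221   read 2 → write 1, move 0, go to s1
s1 | _12[1]2221   read 1 → write 2, move 0, go to s0
s0 | _12[2]2221   read 2 → write 1, move -1, go to s0
s0 | _1[2]12221   read 2 → write 1, move -1, go to s0
s0 | _[1]112221   read 1 → write 2, move 0, go to s1
s1 | _[2]112221   read 2 → write 1, move 0, go to s1
s1 | _[1]112221   read 1 → write 2, move 0, go to s0
s0 | _[2]112221   read 2 → write 1, move -1, go to s0
s0 | [_]1112221
The non-blank tape span at halt is 1112221.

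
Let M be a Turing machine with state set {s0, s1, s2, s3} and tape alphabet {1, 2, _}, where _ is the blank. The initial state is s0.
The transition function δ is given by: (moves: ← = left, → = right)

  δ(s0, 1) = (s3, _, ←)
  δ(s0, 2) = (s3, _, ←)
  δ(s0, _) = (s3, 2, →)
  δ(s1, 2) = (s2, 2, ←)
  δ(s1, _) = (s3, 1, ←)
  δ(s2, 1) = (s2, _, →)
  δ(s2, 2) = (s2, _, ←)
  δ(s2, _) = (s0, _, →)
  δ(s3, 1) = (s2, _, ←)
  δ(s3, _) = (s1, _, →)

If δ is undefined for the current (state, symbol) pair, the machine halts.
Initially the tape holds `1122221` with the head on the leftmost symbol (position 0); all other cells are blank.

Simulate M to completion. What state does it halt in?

state=s0 head=0 tape=_[1]122221   (s0,1)→(s3,_,←)
state=s3 head=-1 tape=[_]_122221   (s3,_)→(s1,_,→)
state=s1 head=0 tape=_[_]122221   (s1,_)→(s3,1,←)
state=s3 head=-1 tape=[_]1122221   (s3,_)→(s1,_,→)
state=s1 head=0 tape=_[1]122221
No transition is defined for (s1, 1); M halts in state s1.

s1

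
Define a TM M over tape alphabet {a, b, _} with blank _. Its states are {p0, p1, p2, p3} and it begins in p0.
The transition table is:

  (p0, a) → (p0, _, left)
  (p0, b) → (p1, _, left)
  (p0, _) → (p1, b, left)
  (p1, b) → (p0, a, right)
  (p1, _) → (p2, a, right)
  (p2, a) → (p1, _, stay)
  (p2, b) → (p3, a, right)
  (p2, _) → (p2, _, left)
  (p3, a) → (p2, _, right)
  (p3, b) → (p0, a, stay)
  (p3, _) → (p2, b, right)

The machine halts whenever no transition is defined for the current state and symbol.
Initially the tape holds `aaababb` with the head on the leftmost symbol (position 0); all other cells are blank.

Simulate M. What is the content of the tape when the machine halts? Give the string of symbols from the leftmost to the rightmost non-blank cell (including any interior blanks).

state=p0 head=0 tape=__[a]aababb   (p0,a)→(p0,_,left)
state=p0 head=-1 tape=_[_]_aababb   (p0,_)→(p1,b,left)
state=p1 head=-2 tape=[_]b_aababb   (p1,_)→(p2,a,right)
state=p2 head=-1 tape=a[b]_aababb   (p2,b)→(p3,a,right)
state=p3 head=0 tape=aa[_]aababb   (p3,_)→(p2,b,right)
state=p2 head=1 tape=aab[a]ababb   (p2,a)→(p1,_,stay)
state=p1 head=1 tape=aab[_]ababb   (p1,_)→(p2,a,right)
state=p2 head=2 tape=aaba[a]babb   (p2,a)→(p1,_,stay)
state=p1 head=2 tape=aaba[_]babb   (p1,_)→(p2,a,right)
state=p2 head=3 tape=aabaa[b]abb   (p2,b)→(p3,a,right)
state=p3 head=4 tape=aabaaa[a]bb   (p3,a)→(p2,_,right)
state=p2 head=5 tape=aabaaa_[b]b   (p2,b)→(p3,a,right)
state=p3 head=6 tape=aabaaa_a[b]   (p3,b)→(p0,a,stay)
state=p0 head=6 tape=aabaaa_a[a]   (p0,a)→(p0,_,left)
state=p0 head=5 tape=aabaaa_[a]_   (p0,a)→(p0,_,left)
state=p0 head=4 tape=aabaaa[_]__   (p0,_)→(p1,b,left)
state=p1 head=3 tape=aabaa[a]b__
The non-blank tape span at halt is aabaaab.

aabaaab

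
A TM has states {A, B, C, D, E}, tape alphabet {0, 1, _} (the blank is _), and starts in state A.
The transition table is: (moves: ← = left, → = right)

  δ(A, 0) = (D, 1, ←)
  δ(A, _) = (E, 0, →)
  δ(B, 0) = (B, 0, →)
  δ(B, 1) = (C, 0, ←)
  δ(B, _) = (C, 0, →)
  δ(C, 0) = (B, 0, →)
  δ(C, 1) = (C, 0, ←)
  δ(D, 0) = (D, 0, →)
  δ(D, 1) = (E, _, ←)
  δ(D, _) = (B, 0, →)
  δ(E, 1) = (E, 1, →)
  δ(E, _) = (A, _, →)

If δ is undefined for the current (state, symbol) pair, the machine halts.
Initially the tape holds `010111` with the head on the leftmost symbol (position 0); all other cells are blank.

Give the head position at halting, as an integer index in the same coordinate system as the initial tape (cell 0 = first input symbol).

state=A head=0 tape=_[0]10111__   (A,0)→(D,1,←)
state=D head=-1 tape=[_]110111__   (D,_)→(B,0,→)
state=B head=0 tape=0[1]10111__   (B,1)→(C,0,←)
state=C head=-1 tape=[0]010111__   (C,0)→(B,0,→)
state=B head=0 tape=0[0]10111__   (B,0)→(B,0,→)
state=B head=1 tape=00[1]0111__   (B,1)→(C,0,←)
state=C head=0 tape=0[0]00111__   (C,0)→(B,0,→)
state=B head=1 tape=00[0]0111__   (B,0)→(B,0,→)
state=B head=2 tape=000[0]111__   (B,0)→(B,0,→)
state=B head=3 tape=0000[1]11__   (B,1)→(C,0,←)
state=C head=2 tape=000[0]011__   (C,0)→(B,0,→)
state=B head=3 tape=0000[0]11__   (B,0)→(B,0,→)
state=B head=4 tape=00000[1]1__   (B,1)→(C,0,←)
state=C head=3 tape=0000[0]01__   (C,0)→(B,0,→)
state=B head=4 tape=00000[0]1__   (B,0)→(B,0,→)
state=B head=5 tape=000000[1]__   (B,1)→(C,0,←)
state=C head=4 tape=00000[0]0__   (C,0)→(B,0,→)
state=B head=5 tape=000000[0]__   (B,0)→(B,0,→)
state=B head=6 tape=0000000[_]_   (B,_)→(C,0,→)
state=C head=7 tape=00000000[_]
At halt the head is at cell 7.

7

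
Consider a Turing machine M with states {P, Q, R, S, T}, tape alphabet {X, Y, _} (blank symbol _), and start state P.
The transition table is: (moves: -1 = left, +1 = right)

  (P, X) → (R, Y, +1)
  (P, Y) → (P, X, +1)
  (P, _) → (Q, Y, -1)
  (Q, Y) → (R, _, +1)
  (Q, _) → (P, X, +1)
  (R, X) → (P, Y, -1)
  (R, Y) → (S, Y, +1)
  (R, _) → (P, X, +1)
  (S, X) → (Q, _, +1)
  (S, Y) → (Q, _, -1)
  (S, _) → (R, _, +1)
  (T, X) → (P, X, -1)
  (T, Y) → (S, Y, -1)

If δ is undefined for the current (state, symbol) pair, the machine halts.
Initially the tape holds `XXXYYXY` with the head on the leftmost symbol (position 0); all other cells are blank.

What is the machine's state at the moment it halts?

state=P head=0 tape=[X]XXYYXY___   (P,X)→(R,Y,+1)
state=R head=1 tape=Y[X]XYYXY___   (R,X)→(P,Y,-1)
state=P head=0 tape=[Y]YXYYXY___   (P,Y)→(P,X,+1)
state=P head=1 tape=X[Y]XYYXY___   (P,Y)→(P,X,+1)
state=P head=2 tape=XX[X]YYXY___   (P,X)→(R,Y,+1)
state=R head=3 tape=XXY[Y]YXY___   (R,Y)→(S,Y,+1)
state=S head=4 tape=XXYY[Y]XY___   (S,Y)→(Q,_,-1)
state=Q head=3 tape=XXY[Y]_XY___   (Q,Y)→(R,_,+1)
state=R head=4 tape=XXY_[_]XY___   (R,_)→(P,X,+1)
state=P head=5 tape=XXY_X[X]Y___   (P,X)→(R,Y,+1)
state=R head=6 tape=XXY_XY[Y]___   (R,Y)→(S,Y,+1)
state=S head=7 tape=XXY_XYY[_]__   (S,_)→(R,_,+1)
state=R head=8 tape=XXY_XYY_[_]_   (R,_)→(P,X,+1)
state=P head=9 tape=XXY_XYY_X[_]   (P,_)→(Q,Y,-1)
state=Q head=8 tape=XXY_XYY_[X]Y
No transition is defined for (Q, X); M halts in state Q.

Q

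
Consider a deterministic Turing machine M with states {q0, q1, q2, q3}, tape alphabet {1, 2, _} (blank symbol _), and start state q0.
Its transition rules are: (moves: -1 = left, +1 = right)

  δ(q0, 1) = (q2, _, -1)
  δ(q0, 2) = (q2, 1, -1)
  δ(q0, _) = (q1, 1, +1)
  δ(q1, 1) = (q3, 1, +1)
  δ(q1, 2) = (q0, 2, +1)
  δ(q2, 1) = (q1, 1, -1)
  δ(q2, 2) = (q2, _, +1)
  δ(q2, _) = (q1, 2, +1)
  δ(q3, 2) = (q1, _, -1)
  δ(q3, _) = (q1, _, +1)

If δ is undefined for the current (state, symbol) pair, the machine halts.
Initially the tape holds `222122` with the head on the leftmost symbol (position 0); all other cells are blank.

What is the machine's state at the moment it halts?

q1

state=q0 head=0 tape=_[2]22122   (q0,2)→(q2,1,-1)
state=q2 head=-1 tape=[_]122122   (q2,_)→(q1,2,+1)
state=q1 head=0 tape=2[1]22122   (q1,1)→(q3,1,+1)
state=q3 head=1 tape=21[2]2122   (q3,2)→(q1,_,-1)
state=q1 head=0 tape=2[1]_2122   (q1,1)→(q3,1,+1)
state=q3 head=1 tape=21[_]2122   (q3,_)→(q1,_,+1)
state=q1 head=2 tape=21_[2]122   (q1,2)→(q0,2,+1)
state=q0 head=3 tape=21_2[1]22   (q0,1)→(q2,_,-1)
state=q2 head=2 tape=21_[2]_22   (q2,2)→(q2,_,+1)
state=q2 head=3 tape=21__[_]22   (q2,_)→(q1,2,+1)
state=q1 head=4 tape=21__2[2]2   (q1,2)→(q0,2,+1)
state=q0 head=5 tape=21__22[2]   (q0,2)→(q2,1,-1)
state=q2 head=4 tape=21__2[2]1   (q2,2)→(q2,_,+1)
state=q2 head=5 tape=21__2_[1]   (q2,1)→(q1,1,-1)
state=q1 head=4 tape=21__2[_]1
No transition is defined for (q1, _); M halts in state q1.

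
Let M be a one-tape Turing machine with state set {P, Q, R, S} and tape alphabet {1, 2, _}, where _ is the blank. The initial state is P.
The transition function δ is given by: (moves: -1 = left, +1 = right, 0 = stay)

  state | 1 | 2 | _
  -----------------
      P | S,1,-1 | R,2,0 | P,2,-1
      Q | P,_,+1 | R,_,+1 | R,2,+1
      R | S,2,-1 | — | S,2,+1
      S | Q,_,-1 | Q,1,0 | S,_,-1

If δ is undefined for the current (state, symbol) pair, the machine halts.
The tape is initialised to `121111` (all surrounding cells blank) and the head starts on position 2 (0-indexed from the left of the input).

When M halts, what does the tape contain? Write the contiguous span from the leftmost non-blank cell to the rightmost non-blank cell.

P | _12[1]111   read 1 → write 1, move -1, go to S
S | _1[2]1111   read 2 → write 1, move 0, go to Q
Q | _1[1]1111   read 1 → write _, move +1, go to P
P | _1_[1]111   read 1 → write 1, move -1, go to S
S | _1[_]1111   read _ → write _, move -1, go to S
S | _[1]_1111   read 1 → write _, move -1, go to Q
Q | [_]__1111   read _ → write 2, move +1, go to R
R | 2[_]_1111   read _ → write 2, move +1, go to S
S | 22[_]1111   read _ → write _, move -1, go to S
S | 2[2]_1111   read 2 → write 1, move 0, go to Q
Q | 2[1]_1111   read 1 → write _, move +1, go to P
P | 2_[_]1111   read _ → write 2, move -1, go to P
P | 2[_]21111   read _ → write 2, move -1, go to P
P | [2]221111   read 2 → write 2, move 0, go to R
R | [2]221111
The non-blank tape span at halt is 2221111.

2221111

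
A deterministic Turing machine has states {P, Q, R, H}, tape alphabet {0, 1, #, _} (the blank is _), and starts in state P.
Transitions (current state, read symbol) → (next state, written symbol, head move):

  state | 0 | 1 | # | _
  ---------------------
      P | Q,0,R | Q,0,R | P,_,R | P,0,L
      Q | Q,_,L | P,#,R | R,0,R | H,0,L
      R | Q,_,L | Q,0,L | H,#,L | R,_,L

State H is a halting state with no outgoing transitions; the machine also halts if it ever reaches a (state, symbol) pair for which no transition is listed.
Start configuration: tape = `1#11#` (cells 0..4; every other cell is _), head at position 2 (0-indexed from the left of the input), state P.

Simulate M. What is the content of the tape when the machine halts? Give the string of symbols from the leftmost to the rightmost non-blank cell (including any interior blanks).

1#00

state=P head=2 tape=1#[1]1#_   (P,1)→(Q,0,R)
state=Q head=3 tape=1#0[1]#_   (Q,1)→(P,#,R)
state=P head=4 tape=1#0#[#]_   (P,#)→(P,_,R)
state=P head=5 tape=1#0#_[_]   (P,_)→(P,0,L)
state=P head=4 tape=1#0#[_]0   (P,_)→(P,0,L)
state=P head=3 tape=1#0[#]00   (P,#)→(P,_,R)
state=P head=4 tape=1#0_[0]0   (P,0)→(Q,0,R)
state=Q head=5 tape=1#0_0[0]   (Q,0)→(Q,_,L)
state=Q head=4 tape=1#0_[0]_   (Q,0)→(Q,_,L)
state=Q head=3 tape=1#0[_]__   (Q,_)→(H,0,L)
state=H head=2 tape=1#[0]0__
The non-blank tape span at halt is 1#00.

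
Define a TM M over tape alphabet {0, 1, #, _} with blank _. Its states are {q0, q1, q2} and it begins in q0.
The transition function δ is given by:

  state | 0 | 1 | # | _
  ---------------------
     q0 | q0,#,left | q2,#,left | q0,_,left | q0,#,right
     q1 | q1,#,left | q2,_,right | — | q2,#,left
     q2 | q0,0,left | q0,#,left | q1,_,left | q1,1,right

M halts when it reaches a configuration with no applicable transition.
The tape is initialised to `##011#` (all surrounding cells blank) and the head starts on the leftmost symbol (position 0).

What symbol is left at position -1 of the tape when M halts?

q0 | ____[#]#011#   read # → write _, move left, go to q0
q0 | ___[_]_#011#   read _ → write #, move right, go to q0
q0 | ___#[_]#011#   read _ → write #, move right, go to q0
q0 | ___##[#]011#   read # → write _, move left, go to q0
q0 | ___#[#]_011#   read # → write _, move left, go to q0
q0 | ___[#]__011#   read # → write _, move left, go to q0
q0 | __[_]___011#   read _ → write #, move right, go to q0
q0 | __#[_]__011#   read _ → write #, move right, go to q0
q0 | __##[_]_011#   read _ → write #, move right, go to q0
q0 | __###[_]011#   read _ → write #, move right, go to q0
q0 | __####[0]11#   read 0 → write #, move left, go to q0
q0 | __###[#]#11#   read # → write _, move left, go to q0
q0 | __##[#]_#11#   read # → write _, move left, go to q0
q0 | __#[#]__#11#   read # → write _, move left, go to q0
q0 | __[#]___#11#   read # → write _, move left, go to q0
q0 | _[_]____#11#   read _ → write #, move right, go to q0
q0 | _#[_]___#11#   read _ → write #, move right, go to q0
q0 | _##[_]__#11#   read _ → write #, move right, go to q0
q0 | _###[_]_#11#   read _ → write #, move right, go to q0
q0 | _####[_]#11#   read _ → write #, move right, go to q0
q0 | _#####[#]11#   read # → write _, move left, go to q0
q0 | _####[#]_11#   read # → write _, move left, go to q0
q0 | _###[#]__11#   read # → write _, move left, go to q0
q0 | _##[#]___11#   read # → write _, move left, go to q0
q0 | _#[#]____11#   read # → write _, move left, go to q0
q0 | _[#]_____11#   read # → write _, move left, go to q0
q0 | [_]______11#   read _ → write #, move right, go to q0
q0 | #[_]_____11#   read _ → write #, move right, go to q0
q0 | ##[_]____11#   read _ → write #, move right, go to q0
q0 | ###[_]___11#   read _ → write #, move right, go to q0
q0 | ####[_]__11#   read _ → write #, move right, go to q0
q0 | #####[_]_11#   read _ → write #, move right, go to q0
q0 | ######[_]11#   read _ → write #, move right, go to q0
q0 | #######[1]1#   read 1 → write #, move left, go to q2
q2 | ######[#]#1#   read # → write _, move left, go to q1
q1 | #####[#]_#1#
Cell -1 holds # when M halts.

#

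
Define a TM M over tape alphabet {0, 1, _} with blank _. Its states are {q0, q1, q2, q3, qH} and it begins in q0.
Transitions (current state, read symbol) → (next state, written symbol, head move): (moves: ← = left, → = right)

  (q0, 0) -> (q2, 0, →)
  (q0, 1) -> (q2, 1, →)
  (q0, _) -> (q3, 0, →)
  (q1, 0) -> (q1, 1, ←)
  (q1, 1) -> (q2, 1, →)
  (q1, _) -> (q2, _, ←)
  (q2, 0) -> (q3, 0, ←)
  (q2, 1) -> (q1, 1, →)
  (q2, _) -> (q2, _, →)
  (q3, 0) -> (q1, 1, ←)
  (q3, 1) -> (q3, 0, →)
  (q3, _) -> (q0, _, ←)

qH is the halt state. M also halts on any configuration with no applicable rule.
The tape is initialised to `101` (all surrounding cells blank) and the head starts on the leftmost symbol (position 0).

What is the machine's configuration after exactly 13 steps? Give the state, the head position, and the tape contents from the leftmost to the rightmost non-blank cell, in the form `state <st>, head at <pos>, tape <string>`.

q0 | __[1]01_   read 1 → write 1, move →, go to q2
q2 | __1[0]1_   read 0 → write 0, move ←, go to q3
q3 | __[1]01_   read 1 → write 0, move →, go to q3
q3 | __0[0]1_   read 0 → write 1, move ←, go to q1
q1 | __[0]11_   read 0 → write 1, move ←, go to q1
q1 | _[_]111_   read _ → write _, move ←, go to q2
q2 | [_]_111_   read _ → write _, move →, go to q2
q2 | _[_]111_   read _ → write _, move →, go to q2
q2 | __[1]11_   read 1 → write 1, move →, go to q1
q1 | __1[1]1_   read 1 → write 1, move →, go to q2
q2 | __11[1]_   read 1 → write 1, move →, go to q1
q1 | __111[_]   read _ → write _, move ←, go to q2
q2 | __11[1]_   read 1 → write 1, move →, go to q1
q1 | __111[_]
After 13 steps: state q1, head at 3, tape 111.

state q1, head at 3, tape 111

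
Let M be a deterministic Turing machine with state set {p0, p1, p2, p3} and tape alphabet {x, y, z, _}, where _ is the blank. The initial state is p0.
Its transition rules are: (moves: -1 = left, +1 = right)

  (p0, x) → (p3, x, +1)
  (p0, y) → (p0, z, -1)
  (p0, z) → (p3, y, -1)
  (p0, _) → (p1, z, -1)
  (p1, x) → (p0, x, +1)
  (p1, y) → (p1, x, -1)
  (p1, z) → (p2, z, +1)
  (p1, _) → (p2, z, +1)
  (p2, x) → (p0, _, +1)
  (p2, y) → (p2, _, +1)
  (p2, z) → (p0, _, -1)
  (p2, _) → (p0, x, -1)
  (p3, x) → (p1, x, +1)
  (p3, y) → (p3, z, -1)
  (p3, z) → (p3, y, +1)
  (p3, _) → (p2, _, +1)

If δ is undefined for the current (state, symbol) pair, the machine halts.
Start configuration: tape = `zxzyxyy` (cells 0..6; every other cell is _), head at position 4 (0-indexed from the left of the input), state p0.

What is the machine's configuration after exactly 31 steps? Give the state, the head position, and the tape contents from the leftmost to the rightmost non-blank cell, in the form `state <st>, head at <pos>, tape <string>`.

p0 | zxzy[x]yy__   read x → write x, move +1, go to p3
p3 | zxzyx[y]y__   read y → write z, move -1, go to p3
p3 | zxzy[x]zy__   read x → write x, move +1, go to p1
p1 | zxzyx[z]y__   read z → write z, move +1, go to p2
p2 | zxzyxz[y]__   read y → write _, move +1, go to p2
p2 | zxzyxz_[_]_   read _ → write x, move -1, go to p0
p0 | zxzyxz[_]x_   read _ → write z, move -1, go to p1
p1 | zxzyx[z]zx_   read z → write z, move +1, go to p2
p2 | zxzyxz[z]x_   read z → write _, move -1, go to p0
p0 | zxzyx[z]_x_   read z → write y, move -1, go to p3
p3 | zxzy[x]y_x_   read x → write x, move +1, go to p1
p1 | zxzyx[y]_x_   read y → write x, move -1, go to p1
p1 | zxzy[x]x_x_   read x → write x, move +1, go to p0
p0 | zxzyx[x]_x_   read x → write x, move +1, go to p3
p3 | zxzyxx[_]x_   read _ → write _, move +1, go to p2
p2 | zxzyxx_[x]_   read x → write _, move +1, go to p0
p0 | zxzyxx__[_]   read _ → write z, move -1, go to p1
p1 | zxzyxx_[_]z   read _ → write z, move +1, go to p2
p2 | zxzyxx_z[z]   read z → write _, move -1, go to p0
p0 | zxzyxx_[z]_   read z → write y, move -1, go to p3
p3 | zxzyxx[_]y_   read _ → write _, move +1, go to p2
p2 | zxzyxx_[y]_   read y → write _, move +1, go to p2
p2 | zxzyxx__[_]   read _ → write x, move -1, go to p0
p0 | zxzyxx_[_]x   read _ → write z, move -1, go to p1
p1 | zxzyxx[_]zx   read _ → write z, move +1, go to p2
p2 | zxzyxxz[z]x   read z → write _, move -1, go to p0
p0 | zxzyxx[z]_x   read z → write y, move -1, go to p3
p3 | zxzyx[x]y_x   read x → write x, move +1, go to p1
p1 | zxzyxx[y]_x   read y → write x, move -1, go to p1
p1 | zxzyx[x]x_x   read x → write x, move +1, go to p0
p0 | zxzyxx[x]_x   read x → write x, move +1, go to p3
p3 | zxzyxxx[_]x
After 31 steps: state p3, head at 7, tape zxzyxxx_x.

state p3, head at 7, tape zxzyxxx_x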